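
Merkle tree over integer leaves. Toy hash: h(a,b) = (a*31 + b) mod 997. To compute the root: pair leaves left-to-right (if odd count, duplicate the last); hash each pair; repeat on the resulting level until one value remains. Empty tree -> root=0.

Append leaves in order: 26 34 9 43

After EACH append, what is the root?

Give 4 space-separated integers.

Answer: 26 840 406 440

Derivation:
After append 26 (leaves=[26]):
  L0: [26]
  root=26
After append 34 (leaves=[26, 34]):
  L0: [26, 34]
  L1: h(26,34)=(26*31+34)%997=840 -> [840]
  root=840
After append 9 (leaves=[26, 34, 9]):
  L0: [26, 34, 9]
  L1: h(26,34)=(26*31+34)%997=840 h(9,9)=(9*31+9)%997=288 -> [840, 288]
  L2: h(840,288)=(840*31+288)%997=406 -> [406]
  root=406
After append 43 (leaves=[26, 34, 9, 43]):
  L0: [26, 34, 9, 43]
  L1: h(26,34)=(26*31+34)%997=840 h(9,43)=(9*31+43)%997=322 -> [840, 322]
  L2: h(840,322)=(840*31+322)%997=440 -> [440]
  root=440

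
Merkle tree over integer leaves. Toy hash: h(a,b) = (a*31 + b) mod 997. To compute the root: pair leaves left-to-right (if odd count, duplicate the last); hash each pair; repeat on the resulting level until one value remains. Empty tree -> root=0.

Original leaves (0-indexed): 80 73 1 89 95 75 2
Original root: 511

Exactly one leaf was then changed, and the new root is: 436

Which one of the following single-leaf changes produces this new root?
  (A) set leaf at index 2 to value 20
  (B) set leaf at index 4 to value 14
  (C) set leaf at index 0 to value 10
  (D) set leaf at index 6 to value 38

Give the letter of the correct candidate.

Original leaves: [80, 73, 1, 89, 95, 75, 2]
Target new root: 436
Try each candidate change and compute the resulting root:
Candidate A: set leaf[2] = 20 -> leaves = [80, 73, 20, 89, 95, 75, 2]
  L0: [80, 73, 20, 89, 95, 75, 2]
  L1: h(80,73)=(80*31+73)%997=559 h(20,89)=(20*31+89)%997=709 h(95,75)=(95*31+75)%997=29 h(2,2)=(2*31+2)%997=64 -> [559, 709, 29, 64]
  L2: h(559,709)=(559*31+709)%997=92 h(29,64)=(29*31+64)%997=963 -> [92, 963]
  L3: h(92,963)=(92*31+963)%997=824 -> [824]
  root = 824 != target 436
Candidate B: set leaf[4] = 14 -> leaves = [80, 73, 1, 89, 14, 75, 2]
  L0: [80, 73, 1, 89, 14, 75, 2]
  L1: h(80,73)=(80*31+73)%997=559 h(1,89)=(1*31+89)%997=120 h(14,75)=(14*31+75)%997=509 h(2,2)=(2*31+2)%997=64 -> [559, 120, 509, 64]
  L2: h(559,120)=(559*31+120)%997=500 h(509,64)=(509*31+64)%997=888 -> [500, 888]
  L3: h(500,888)=(500*31+888)%997=436 -> [436]
  root = 436 == target 436  ** MATCH **
Candidate C: set leaf[0] = 10 -> leaves = [10, 73, 1, 89, 95, 75, 2]
  L0: [10, 73, 1, 89, 95, 75, 2]
  L1: h(10,73)=(10*31+73)%997=383 h(1,89)=(1*31+89)%997=120 h(95,75)=(95*31+75)%997=29 h(2,2)=(2*31+2)%997=64 -> [383, 120, 29, 64]
  L2: h(383,120)=(383*31+120)%997=29 h(29,64)=(29*31+64)%997=963 -> [29, 963]
  L3: h(29,963)=(29*31+963)%997=865 -> [865]
  root = 865 != target 436
Candidate D: set leaf[6] = 38 -> leaves = [80, 73, 1, 89, 95, 75, 38]
  L0: [80, 73, 1, 89, 95, 75, 38]
  L1: h(80,73)=(80*31+73)%997=559 h(1,89)=(1*31+89)%997=120 h(95,75)=(95*31+75)%997=29 h(38,38)=(38*31+38)%997=219 -> [559, 120, 29, 219]
  L2: h(559,120)=(559*31+120)%997=500 h(29,219)=(29*31+219)%997=121 -> [500, 121]
  L3: h(500,121)=(500*31+121)%997=666 -> [666]
  root = 666 != target 436
Candidate B produces the target root.

Answer: B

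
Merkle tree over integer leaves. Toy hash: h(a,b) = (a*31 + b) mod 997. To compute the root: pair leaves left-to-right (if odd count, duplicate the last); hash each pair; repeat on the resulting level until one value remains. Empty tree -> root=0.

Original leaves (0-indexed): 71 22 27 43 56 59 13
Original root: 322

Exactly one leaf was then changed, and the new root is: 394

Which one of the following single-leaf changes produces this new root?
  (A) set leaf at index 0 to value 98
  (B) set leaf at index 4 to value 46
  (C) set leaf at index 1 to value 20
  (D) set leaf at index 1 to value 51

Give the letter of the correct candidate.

Original leaves: [71, 22, 27, 43, 56, 59, 13]
Target new root: 394
Try each candidate change and compute the resulting root:
Candidate A: set leaf[0] = 98 -> leaves = [98, 22, 27, 43, 56, 59, 13]
  L0: [98, 22, 27, 43, 56, 59, 13]
  L1: h(98,22)=(98*31+22)%997=69 h(27,43)=(27*31+43)%997=880 h(56,59)=(56*31+59)%997=798 h(13,13)=(13*31+13)%997=416 -> [69, 880, 798, 416]
  L2: h(69,880)=(69*31+880)%997=28 h(798,416)=(798*31+416)%997=229 -> [28, 229]
  L3: h(28,229)=(28*31+229)%997=100 -> [100]
  root = 100 != target 394
Candidate B: set leaf[4] = 46 -> leaves = [71, 22, 27, 43, 46, 59, 13]
  L0: [71, 22, 27, 43, 46, 59, 13]
  L1: h(71,22)=(71*31+22)%997=229 h(27,43)=(27*31+43)%997=880 h(46,59)=(46*31+59)%997=488 h(13,13)=(13*31+13)%997=416 -> [229, 880, 488, 416]
  L2: h(229,880)=(229*31+880)%997=3 h(488,416)=(488*31+416)%997=589 -> [3, 589]
  L3: h(3,589)=(3*31+589)%997=682 -> [682]
  root = 682 != target 394
Candidate C: set leaf[1] = 20 -> leaves = [71, 20, 27, 43, 56, 59, 13]
  L0: [71, 20, 27, 43, 56, 59, 13]
  L1: h(71,20)=(71*31+20)%997=227 h(27,43)=(27*31+43)%997=880 h(56,59)=(56*31+59)%997=798 h(13,13)=(13*31+13)%997=416 -> [227, 880, 798, 416]
  L2: h(227,880)=(227*31+880)%997=938 h(798,416)=(798*31+416)%997=229 -> [938, 229]
  L3: h(938,229)=(938*31+229)%997=394 -> [394]
  root = 394 == target 394  ** MATCH **
Candidate D: set leaf[1] = 51 -> leaves = [71, 51, 27, 43, 56, 59, 13]
  L0: [71, 51, 27, 43, 56, 59, 13]
  L1: h(71,51)=(71*31+51)%997=258 h(27,43)=(27*31+43)%997=880 h(56,59)=(56*31+59)%997=798 h(13,13)=(13*31+13)%997=416 -> [258, 880, 798, 416]
  L2: h(258,880)=(258*31+880)%997=902 h(798,416)=(798*31+416)%997=229 -> [902, 229]
  L3: h(902,229)=(902*31+229)%997=275 -> [275]
  root = 275 != target 394
Candidate C produces the target root.

Answer: C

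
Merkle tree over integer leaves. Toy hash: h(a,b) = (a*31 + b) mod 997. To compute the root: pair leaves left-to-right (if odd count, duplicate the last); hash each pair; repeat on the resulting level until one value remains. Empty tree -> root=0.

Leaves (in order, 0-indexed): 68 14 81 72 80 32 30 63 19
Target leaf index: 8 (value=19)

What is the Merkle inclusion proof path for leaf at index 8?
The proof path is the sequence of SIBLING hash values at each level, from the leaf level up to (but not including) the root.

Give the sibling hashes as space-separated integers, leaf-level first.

Answer: 19 608 513 792

Derivation:
L0 (leaves): [68, 14, 81, 72, 80, 32, 30, 63, 19], target index=8
L1: h(68,14)=(68*31+14)%997=128 [pair 0] h(81,72)=(81*31+72)%997=589 [pair 1] h(80,32)=(80*31+32)%997=518 [pair 2] h(30,63)=(30*31+63)%997=993 [pair 3] h(19,19)=(19*31+19)%997=608 [pair 4] -> [128, 589, 518, 993, 608]
  Sibling for proof at L0: 19
L2: h(128,589)=(128*31+589)%997=569 [pair 0] h(518,993)=(518*31+993)%997=102 [pair 1] h(608,608)=(608*31+608)%997=513 [pair 2] -> [569, 102, 513]
  Sibling for proof at L1: 608
L3: h(569,102)=(569*31+102)%997=792 [pair 0] h(513,513)=(513*31+513)%997=464 [pair 1] -> [792, 464]
  Sibling for proof at L2: 513
L4: h(792,464)=(792*31+464)%997=91 [pair 0] -> [91]
  Sibling for proof at L3: 792
Root: 91
Proof path (sibling hashes from leaf to root): [19, 608, 513, 792]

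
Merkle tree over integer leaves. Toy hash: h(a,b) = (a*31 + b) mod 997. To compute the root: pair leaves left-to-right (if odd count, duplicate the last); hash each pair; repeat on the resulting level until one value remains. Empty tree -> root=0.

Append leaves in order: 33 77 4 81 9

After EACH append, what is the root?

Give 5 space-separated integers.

After append 33 (leaves=[33]):
  L0: [33]
  root=33
After append 77 (leaves=[33, 77]):
  L0: [33, 77]
  L1: h(33,77)=(33*31+77)%997=103 -> [103]
  root=103
After append 4 (leaves=[33, 77, 4]):
  L0: [33, 77, 4]
  L1: h(33,77)=(33*31+77)%997=103 h(4,4)=(4*31+4)%997=128 -> [103, 128]
  L2: h(103,128)=(103*31+128)%997=330 -> [330]
  root=330
After append 81 (leaves=[33, 77, 4, 81]):
  L0: [33, 77, 4, 81]
  L1: h(33,77)=(33*31+77)%997=103 h(4,81)=(4*31+81)%997=205 -> [103, 205]
  L2: h(103,205)=(103*31+205)%997=407 -> [407]
  root=407
After append 9 (leaves=[33, 77, 4, 81, 9]):
  L0: [33, 77, 4, 81, 9]
  L1: h(33,77)=(33*31+77)%997=103 h(4,81)=(4*31+81)%997=205 h(9,9)=(9*31+9)%997=288 -> [103, 205, 288]
  L2: h(103,205)=(103*31+205)%997=407 h(288,288)=(288*31+288)%997=243 -> [407, 243]
  L3: h(407,243)=(407*31+243)%997=896 -> [896]
  root=896

Answer: 33 103 330 407 896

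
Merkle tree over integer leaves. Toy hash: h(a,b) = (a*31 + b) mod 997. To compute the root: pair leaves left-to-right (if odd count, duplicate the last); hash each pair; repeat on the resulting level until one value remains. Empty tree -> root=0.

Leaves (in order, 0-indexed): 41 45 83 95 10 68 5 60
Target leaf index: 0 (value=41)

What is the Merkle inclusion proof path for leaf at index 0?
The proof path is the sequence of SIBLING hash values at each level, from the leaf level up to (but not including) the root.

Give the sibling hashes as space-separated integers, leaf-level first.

Answer: 45 674 966

Derivation:
L0 (leaves): [41, 45, 83, 95, 10, 68, 5, 60], target index=0
L1: h(41,45)=(41*31+45)%997=319 [pair 0] h(83,95)=(83*31+95)%997=674 [pair 1] h(10,68)=(10*31+68)%997=378 [pair 2] h(5,60)=(5*31+60)%997=215 [pair 3] -> [319, 674, 378, 215]
  Sibling for proof at L0: 45
L2: h(319,674)=(319*31+674)%997=593 [pair 0] h(378,215)=(378*31+215)%997=966 [pair 1] -> [593, 966]
  Sibling for proof at L1: 674
L3: h(593,966)=(593*31+966)%997=406 [pair 0] -> [406]
  Sibling for proof at L2: 966
Root: 406
Proof path (sibling hashes from leaf to root): [45, 674, 966]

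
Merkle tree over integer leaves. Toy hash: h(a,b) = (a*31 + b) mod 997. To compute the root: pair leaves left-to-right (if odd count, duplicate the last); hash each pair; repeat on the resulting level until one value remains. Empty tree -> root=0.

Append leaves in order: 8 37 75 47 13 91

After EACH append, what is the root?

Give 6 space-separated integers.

Answer: 8 285 268 240 812 317

Derivation:
After append 8 (leaves=[8]):
  L0: [8]
  root=8
After append 37 (leaves=[8, 37]):
  L0: [8, 37]
  L1: h(8,37)=(8*31+37)%997=285 -> [285]
  root=285
After append 75 (leaves=[8, 37, 75]):
  L0: [8, 37, 75]
  L1: h(8,37)=(8*31+37)%997=285 h(75,75)=(75*31+75)%997=406 -> [285, 406]
  L2: h(285,406)=(285*31+406)%997=268 -> [268]
  root=268
After append 47 (leaves=[8, 37, 75, 47]):
  L0: [8, 37, 75, 47]
  L1: h(8,37)=(8*31+37)%997=285 h(75,47)=(75*31+47)%997=378 -> [285, 378]
  L2: h(285,378)=(285*31+378)%997=240 -> [240]
  root=240
After append 13 (leaves=[8, 37, 75, 47, 13]):
  L0: [8, 37, 75, 47, 13]
  L1: h(8,37)=(8*31+37)%997=285 h(75,47)=(75*31+47)%997=378 h(13,13)=(13*31+13)%997=416 -> [285, 378, 416]
  L2: h(285,378)=(285*31+378)%997=240 h(416,416)=(416*31+416)%997=351 -> [240, 351]
  L3: h(240,351)=(240*31+351)%997=812 -> [812]
  root=812
After append 91 (leaves=[8, 37, 75, 47, 13, 91]):
  L0: [8, 37, 75, 47, 13, 91]
  L1: h(8,37)=(8*31+37)%997=285 h(75,47)=(75*31+47)%997=378 h(13,91)=(13*31+91)%997=494 -> [285, 378, 494]
  L2: h(285,378)=(285*31+378)%997=240 h(494,494)=(494*31+494)%997=853 -> [240, 853]
  L3: h(240,853)=(240*31+853)%997=317 -> [317]
  root=317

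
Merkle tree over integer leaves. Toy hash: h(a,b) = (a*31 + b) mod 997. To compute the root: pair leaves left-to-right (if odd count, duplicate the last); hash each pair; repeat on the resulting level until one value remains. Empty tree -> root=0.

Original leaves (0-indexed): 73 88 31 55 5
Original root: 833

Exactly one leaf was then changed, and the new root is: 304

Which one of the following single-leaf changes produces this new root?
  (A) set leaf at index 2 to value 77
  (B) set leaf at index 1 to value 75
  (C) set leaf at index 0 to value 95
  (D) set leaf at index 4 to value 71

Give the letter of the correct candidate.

Original leaves: [73, 88, 31, 55, 5]
Target new root: 304
Try each candidate change and compute the resulting root:
Candidate A: set leaf[2] = 77 -> leaves = [73, 88, 77, 55, 5]
  L0: [73, 88, 77, 55, 5]
  L1: h(73,88)=(73*31+88)%997=357 h(77,55)=(77*31+55)%997=448 h(5,5)=(5*31+5)%997=160 -> [357, 448, 160]
  L2: h(357,448)=(357*31+448)%997=548 h(160,160)=(160*31+160)%997=135 -> [548, 135]
  L3: h(548,135)=(548*31+135)%997=174 -> [174]
  root = 174 != target 304
Candidate B: set leaf[1] = 75 -> leaves = [73, 75, 31, 55, 5]
  L0: [73, 75, 31, 55, 5]
  L1: h(73,75)=(73*31+75)%997=344 h(31,55)=(31*31+55)%997=19 h(5,5)=(5*31+5)%997=160 -> [344, 19, 160]
  L2: h(344,19)=(344*31+19)%997=713 h(160,160)=(160*31+160)%997=135 -> [713, 135]
  L3: h(713,135)=(713*31+135)%997=304 -> [304]
  root = 304 == target 304  ** MATCH **
Candidate C: set leaf[0] = 95 -> leaves = [95, 88, 31, 55, 5]
  L0: [95, 88, 31, 55, 5]
  L1: h(95,88)=(95*31+88)%997=42 h(31,55)=(31*31+55)%997=19 h(5,5)=(5*31+5)%997=160 -> [42, 19, 160]
  L2: h(42,19)=(42*31+19)%997=324 h(160,160)=(160*31+160)%997=135 -> [324, 135]
  L3: h(324,135)=(324*31+135)%997=209 -> [209]
  root = 209 != target 304
Candidate D: set leaf[4] = 71 -> leaves = [73, 88, 31, 55, 71]
  L0: [73, 88, 31, 55, 71]
  L1: h(73,88)=(73*31+88)%997=357 h(31,55)=(31*31+55)%997=19 h(71,71)=(71*31+71)%997=278 -> [357, 19, 278]
  L2: h(357,19)=(357*31+19)%997=119 h(278,278)=(278*31+278)%997=920 -> [119, 920]
  L3: h(119,920)=(119*31+920)%997=621 -> [621]
  root = 621 != target 304
Candidate B produces the target root.

Answer: B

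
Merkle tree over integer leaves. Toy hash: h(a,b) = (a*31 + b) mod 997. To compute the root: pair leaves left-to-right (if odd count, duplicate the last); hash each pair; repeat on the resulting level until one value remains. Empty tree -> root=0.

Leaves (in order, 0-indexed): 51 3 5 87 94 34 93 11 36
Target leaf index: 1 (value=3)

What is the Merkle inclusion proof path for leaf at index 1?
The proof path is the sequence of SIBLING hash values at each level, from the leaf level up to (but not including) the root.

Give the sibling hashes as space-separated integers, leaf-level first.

Answer: 51 242 564 197

Derivation:
L0 (leaves): [51, 3, 5, 87, 94, 34, 93, 11, 36], target index=1
L1: h(51,3)=(51*31+3)%997=587 [pair 0] h(5,87)=(5*31+87)%997=242 [pair 1] h(94,34)=(94*31+34)%997=954 [pair 2] h(93,11)=(93*31+11)%997=900 [pair 3] h(36,36)=(36*31+36)%997=155 [pair 4] -> [587, 242, 954, 900, 155]
  Sibling for proof at L0: 51
L2: h(587,242)=(587*31+242)%997=493 [pair 0] h(954,900)=(954*31+900)%997=564 [pair 1] h(155,155)=(155*31+155)%997=972 [pair 2] -> [493, 564, 972]
  Sibling for proof at L1: 242
L3: h(493,564)=(493*31+564)%997=892 [pair 0] h(972,972)=(972*31+972)%997=197 [pair 1] -> [892, 197]
  Sibling for proof at L2: 564
L4: h(892,197)=(892*31+197)%997=930 [pair 0] -> [930]
  Sibling for proof at L3: 197
Root: 930
Proof path (sibling hashes from leaf to root): [51, 242, 564, 197]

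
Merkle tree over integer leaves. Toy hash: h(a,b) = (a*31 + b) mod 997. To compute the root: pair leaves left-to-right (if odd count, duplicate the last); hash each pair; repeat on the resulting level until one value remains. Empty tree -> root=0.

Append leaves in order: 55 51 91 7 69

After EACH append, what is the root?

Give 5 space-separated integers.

After append 55 (leaves=[55]):
  L0: [55]
  root=55
After append 51 (leaves=[55, 51]):
  L0: [55, 51]
  L1: h(55,51)=(55*31+51)%997=759 -> [759]
  root=759
After append 91 (leaves=[55, 51, 91]):
  L0: [55, 51, 91]
  L1: h(55,51)=(55*31+51)%997=759 h(91,91)=(91*31+91)%997=918 -> [759, 918]
  L2: h(759,918)=(759*31+918)%997=519 -> [519]
  root=519
After append 7 (leaves=[55, 51, 91, 7]):
  L0: [55, 51, 91, 7]
  L1: h(55,51)=(55*31+51)%997=759 h(91,7)=(91*31+7)%997=834 -> [759, 834]
  L2: h(759,834)=(759*31+834)%997=435 -> [435]
  root=435
After append 69 (leaves=[55, 51, 91, 7, 69]):
  L0: [55, 51, 91, 7, 69]
  L1: h(55,51)=(55*31+51)%997=759 h(91,7)=(91*31+7)%997=834 h(69,69)=(69*31+69)%997=214 -> [759, 834, 214]
  L2: h(759,834)=(759*31+834)%997=435 h(214,214)=(214*31+214)%997=866 -> [435, 866]
  L3: h(435,866)=(435*31+866)%997=393 -> [393]
  root=393

Answer: 55 759 519 435 393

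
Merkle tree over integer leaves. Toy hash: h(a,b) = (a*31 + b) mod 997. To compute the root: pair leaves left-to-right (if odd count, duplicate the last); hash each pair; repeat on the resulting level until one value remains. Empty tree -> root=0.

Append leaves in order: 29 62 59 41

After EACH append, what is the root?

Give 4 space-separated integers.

Answer: 29 961 772 754

Derivation:
After append 29 (leaves=[29]):
  L0: [29]
  root=29
After append 62 (leaves=[29, 62]):
  L0: [29, 62]
  L1: h(29,62)=(29*31+62)%997=961 -> [961]
  root=961
After append 59 (leaves=[29, 62, 59]):
  L0: [29, 62, 59]
  L1: h(29,62)=(29*31+62)%997=961 h(59,59)=(59*31+59)%997=891 -> [961, 891]
  L2: h(961,891)=(961*31+891)%997=772 -> [772]
  root=772
After append 41 (leaves=[29, 62, 59, 41]):
  L0: [29, 62, 59, 41]
  L1: h(29,62)=(29*31+62)%997=961 h(59,41)=(59*31+41)%997=873 -> [961, 873]
  L2: h(961,873)=(961*31+873)%997=754 -> [754]
  root=754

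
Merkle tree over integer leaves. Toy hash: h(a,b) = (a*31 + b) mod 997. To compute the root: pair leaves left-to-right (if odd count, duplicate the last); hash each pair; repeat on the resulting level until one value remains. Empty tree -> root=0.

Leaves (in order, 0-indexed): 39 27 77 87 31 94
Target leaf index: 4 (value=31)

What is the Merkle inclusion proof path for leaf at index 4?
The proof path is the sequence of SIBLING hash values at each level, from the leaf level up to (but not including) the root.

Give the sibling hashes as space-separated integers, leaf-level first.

L0 (leaves): [39, 27, 77, 87, 31, 94], target index=4
L1: h(39,27)=(39*31+27)%997=239 [pair 0] h(77,87)=(77*31+87)%997=480 [pair 1] h(31,94)=(31*31+94)%997=58 [pair 2] -> [239, 480, 58]
  Sibling for proof at L0: 94
L2: h(239,480)=(239*31+480)%997=910 [pair 0] h(58,58)=(58*31+58)%997=859 [pair 1] -> [910, 859]
  Sibling for proof at L1: 58
L3: h(910,859)=(910*31+859)%997=156 [pair 0] -> [156]
  Sibling for proof at L2: 910
Root: 156
Proof path (sibling hashes from leaf to root): [94, 58, 910]

Answer: 94 58 910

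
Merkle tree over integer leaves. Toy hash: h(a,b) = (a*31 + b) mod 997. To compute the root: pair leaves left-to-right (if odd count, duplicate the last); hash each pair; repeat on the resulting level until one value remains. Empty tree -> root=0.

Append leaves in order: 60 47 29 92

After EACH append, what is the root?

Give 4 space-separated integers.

After append 60 (leaves=[60]):
  L0: [60]
  root=60
After append 47 (leaves=[60, 47]):
  L0: [60, 47]
  L1: h(60,47)=(60*31+47)%997=910 -> [910]
  root=910
After append 29 (leaves=[60, 47, 29]):
  L0: [60, 47, 29]
  L1: h(60,47)=(60*31+47)%997=910 h(29,29)=(29*31+29)%997=928 -> [910, 928]
  L2: h(910,928)=(910*31+928)%997=225 -> [225]
  root=225
After append 92 (leaves=[60, 47, 29, 92]):
  L0: [60, 47, 29, 92]
  L1: h(60,47)=(60*31+47)%997=910 h(29,92)=(29*31+92)%997=991 -> [910, 991]
  L2: h(910,991)=(910*31+991)%997=288 -> [288]
  root=288

Answer: 60 910 225 288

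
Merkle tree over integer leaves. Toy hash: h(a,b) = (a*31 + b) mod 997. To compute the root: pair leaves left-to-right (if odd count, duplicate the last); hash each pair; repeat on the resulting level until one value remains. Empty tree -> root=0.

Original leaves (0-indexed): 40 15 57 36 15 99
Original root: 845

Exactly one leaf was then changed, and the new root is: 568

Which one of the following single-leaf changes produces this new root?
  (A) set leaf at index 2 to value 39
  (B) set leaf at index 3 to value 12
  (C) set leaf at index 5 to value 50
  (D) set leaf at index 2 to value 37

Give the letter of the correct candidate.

Answer: D

Derivation:
Original leaves: [40, 15, 57, 36, 15, 99]
Target new root: 568
Try each candidate change and compute the resulting root:
Candidate A: set leaf[2] = 39 -> leaves = [40, 15, 39, 36, 15, 99]
  L0: [40, 15, 39, 36, 15, 99]
  L1: h(40,15)=(40*31+15)%997=258 h(39,36)=(39*31+36)%997=248 h(15,99)=(15*31+99)%997=564 -> [258, 248, 564]
  L2: h(258,248)=(258*31+248)%997=270 h(564,564)=(564*31+564)%997=102 -> [270, 102]
  L3: h(270,102)=(270*31+102)%997=496 -> [496]
  root = 496 != target 568
Candidate B: set leaf[3] = 12 -> leaves = [40, 15, 57, 12, 15, 99]
  L0: [40, 15, 57, 12, 15, 99]
  L1: h(40,15)=(40*31+15)%997=258 h(57,12)=(57*31+12)%997=782 h(15,99)=(15*31+99)%997=564 -> [258, 782, 564]
  L2: h(258,782)=(258*31+782)%997=804 h(564,564)=(564*31+564)%997=102 -> [804, 102]
  L3: h(804,102)=(804*31+102)%997=101 -> [101]
  root = 101 != target 568
Candidate C: set leaf[5] = 50 -> leaves = [40, 15, 57, 36, 15, 50]
  L0: [40, 15, 57, 36, 15, 50]
  L1: h(40,15)=(40*31+15)%997=258 h(57,36)=(57*31+36)%997=806 h(15,50)=(15*31+50)%997=515 -> [258, 806, 515]
  L2: h(258,806)=(258*31+806)%997=828 h(515,515)=(515*31+515)%997=528 -> [828, 528]
  L3: h(828,528)=(828*31+528)%997=274 -> [274]
  root = 274 != target 568
Candidate D: set leaf[2] = 37 -> leaves = [40, 15, 37, 36, 15, 99]
  L0: [40, 15, 37, 36, 15, 99]
  L1: h(40,15)=(40*31+15)%997=258 h(37,36)=(37*31+36)%997=186 h(15,99)=(15*31+99)%997=564 -> [258, 186, 564]
  L2: h(258,186)=(258*31+186)%997=208 h(564,564)=(564*31+564)%997=102 -> [208, 102]
  L3: h(208,102)=(208*31+102)%997=568 -> [568]
  root = 568 == target 568  ** MATCH **
Candidate D produces the target root.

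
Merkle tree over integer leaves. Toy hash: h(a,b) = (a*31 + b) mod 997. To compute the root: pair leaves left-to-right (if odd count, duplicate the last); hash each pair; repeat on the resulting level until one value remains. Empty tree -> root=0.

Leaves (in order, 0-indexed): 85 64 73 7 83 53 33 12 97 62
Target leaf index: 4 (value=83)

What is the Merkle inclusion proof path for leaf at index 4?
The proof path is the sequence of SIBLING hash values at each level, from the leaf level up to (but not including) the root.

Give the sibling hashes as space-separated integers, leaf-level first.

L0 (leaves): [85, 64, 73, 7, 83, 53, 33, 12, 97, 62], target index=4
L1: h(85,64)=(85*31+64)%997=705 [pair 0] h(73,7)=(73*31+7)%997=276 [pair 1] h(83,53)=(83*31+53)%997=632 [pair 2] h(33,12)=(33*31+12)%997=38 [pair 3] h(97,62)=(97*31+62)%997=78 [pair 4] -> [705, 276, 632, 38, 78]
  Sibling for proof at L0: 53
L2: h(705,276)=(705*31+276)%997=197 [pair 0] h(632,38)=(632*31+38)%997=687 [pair 1] h(78,78)=(78*31+78)%997=502 [pair 2] -> [197, 687, 502]
  Sibling for proof at L1: 38
L3: h(197,687)=(197*31+687)%997=812 [pair 0] h(502,502)=(502*31+502)%997=112 [pair 1] -> [812, 112]
  Sibling for proof at L2: 197
L4: h(812,112)=(812*31+112)%997=359 [pair 0] -> [359]
  Sibling for proof at L3: 112
Root: 359
Proof path (sibling hashes from leaf to root): [53, 38, 197, 112]

Answer: 53 38 197 112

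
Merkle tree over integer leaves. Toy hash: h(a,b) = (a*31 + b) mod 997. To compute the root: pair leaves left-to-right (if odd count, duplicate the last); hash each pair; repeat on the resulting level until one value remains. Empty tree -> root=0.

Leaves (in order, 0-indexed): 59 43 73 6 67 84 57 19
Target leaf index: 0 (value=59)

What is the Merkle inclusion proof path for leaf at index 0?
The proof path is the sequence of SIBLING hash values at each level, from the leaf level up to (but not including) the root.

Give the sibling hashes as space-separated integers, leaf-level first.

Answer: 43 275 981

Derivation:
L0 (leaves): [59, 43, 73, 6, 67, 84, 57, 19], target index=0
L1: h(59,43)=(59*31+43)%997=875 [pair 0] h(73,6)=(73*31+6)%997=275 [pair 1] h(67,84)=(67*31+84)%997=167 [pair 2] h(57,19)=(57*31+19)%997=789 [pair 3] -> [875, 275, 167, 789]
  Sibling for proof at L0: 43
L2: h(875,275)=(875*31+275)%997=481 [pair 0] h(167,789)=(167*31+789)%997=981 [pair 1] -> [481, 981]
  Sibling for proof at L1: 275
L3: h(481,981)=(481*31+981)%997=937 [pair 0] -> [937]
  Sibling for proof at L2: 981
Root: 937
Proof path (sibling hashes from leaf to root): [43, 275, 981]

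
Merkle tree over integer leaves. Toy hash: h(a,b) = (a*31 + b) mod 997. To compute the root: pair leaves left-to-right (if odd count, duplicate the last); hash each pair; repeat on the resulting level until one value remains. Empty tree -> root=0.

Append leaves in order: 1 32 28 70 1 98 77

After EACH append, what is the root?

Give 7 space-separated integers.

Answer: 1 63 855 897 915 31 372

Derivation:
After append 1 (leaves=[1]):
  L0: [1]
  root=1
After append 32 (leaves=[1, 32]):
  L0: [1, 32]
  L1: h(1,32)=(1*31+32)%997=63 -> [63]
  root=63
After append 28 (leaves=[1, 32, 28]):
  L0: [1, 32, 28]
  L1: h(1,32)=(1*31+32)%997=63 h(28,28)=(28*31+28)%997=896 -> [63, 896]
  L2: h(63,896)=(63*31+896)%997=855 -> [855]
  root=855
After append 70 (leaves=[1, 32, 28, 70]):
  L0: [1, 32, 28, 70]
  L1: h(1,32)=(1*31+32)%997=63 h(28,70)=(28*31+70)%997=938 -> [63, 938]
  L2: h(63,938)=(63*31+938)%997=897 -> [897]
  root=897
After append 1 (leaves=[1, 32, 28, 70, 1]):
  L0: [1, 32, 28, 70, 1]
  L1: h(1,32)=(1*31+32)%997=63 h(28,70)=(28*31+70)%997=938 h(1,1)=(1*31+1)%997=32 -> [63, 938, 32]
  L2: h(63,938)=(63*31+938)%997=897 h(32,32)=(32*31+32)%997=27 -> [897, 27]
  L3: h(897,27)=(897*31+27)%997=915 -> [915]
  root=915
After append 98 (leaves=[1, 32, 28, 70, 1, 98]):
  L0: [1, 32, 28, 70, 1, 98]
  L1: h(1,32)=(1*31+32)%997=63 h(28,70)=(28*31+70)%997=938 h(1,98)=(1*31+98)%997=129 -> [63, 938, 129]
  L2: h(63,938)=(63*31+938)%997=897 h(129,129)=(129*31+129)%997=140 -> [897, 140]
  L3: h(897,140)=(897*31+140)%997=31 -> [31]
  root=31
After append 77 (leaves=[1, 32, 28, 70, 1, 98, 77]):
  L0: [1, 32, 28, 70, 1, 98, 77]
  L1: h(1,32)=(1*31+32)%997=63 h(28,70)=(28*31+70)%997=938 h(1,98)=(1*31+98)%997=129 h(77,77)=(77*31+77)%997=470 -> [63, 938, 129, 470]
  L2: h(63,938)=(63*31+938)%997=897 h(129,470)=(129*31+470)%997=481 -> [897, 481]
  L3: h(897,481)=(897*31+481)%997=372 -> [372]
  root=372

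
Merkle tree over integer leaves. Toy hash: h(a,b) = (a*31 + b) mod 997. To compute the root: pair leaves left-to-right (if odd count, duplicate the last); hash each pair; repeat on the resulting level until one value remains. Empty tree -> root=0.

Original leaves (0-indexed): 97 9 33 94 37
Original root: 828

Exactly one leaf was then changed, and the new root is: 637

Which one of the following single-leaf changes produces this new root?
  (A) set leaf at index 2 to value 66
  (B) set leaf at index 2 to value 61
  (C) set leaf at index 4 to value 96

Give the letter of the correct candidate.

Original leaves: [97, 9, 33, 94, 37]
Target new root: 637
Try each candidate change and compute the resulting root:
Candidate A: set leaf[2] = 66 -> leaves = [97, 9, 66, 94, 37]
  L0: [97, 9, 66, 94, 37]
  L1: h(97,9)=(97*31+9)%997=25 h(66,94)=(66*31+94)%997=146 h(37,37)=(37*31+37)%997=187 -> [25, 146, 187]
  L2: h(25,146)=(25*31+146)%997=921 h(187,187)=(187*31+187)%997=2 -> [921, 2]
  L3: h(921,2)=(921*31+2)%997=637 -> [637]
  root = 637 == target 637  ** MATCH **
Candidate B: set leaf[2] = 61 -> leaves = [97, 9, 61, 94, 37]
  L0: [97, 9, 61, 94, 37]
  L1: h(97,9)=(97*31+9)%997=25 h(61,94)=(61*31+94)%997=988 h(37,37)=(37*31+37)%997=187 -> [25, 988, 187]
  L2: h(25,988)=(25*31+988)%997=766 h(187,187)=(187*31+187)%997=2 -> [766, 2]
  L3: h(766,2)=(766*31+2)%997=817 -> [817]
  root = 817 != target 637
Candidate C: set leaf[4] = 96 -> leaves = [97, 9, 33, 94, 96]
  L0: [97, 9, 33, 94, 96]
  L1: h(97,9)=(97*31+9)%997=25 h(33,94)=(33*31+94)%997=120 h(96,96)=(96*31+96)%997=81 -> [25, 120, 81]
  L2: h(25,120)=(25*31+120)%997=895 h(81,81)=(81*31+81)%997=598 -> [895, 598]
  L3: h(895,598)=(895*31+598)%997=427 -> [427]
  root = 427 != target 637
Candidate A produces the target root.

Answer: A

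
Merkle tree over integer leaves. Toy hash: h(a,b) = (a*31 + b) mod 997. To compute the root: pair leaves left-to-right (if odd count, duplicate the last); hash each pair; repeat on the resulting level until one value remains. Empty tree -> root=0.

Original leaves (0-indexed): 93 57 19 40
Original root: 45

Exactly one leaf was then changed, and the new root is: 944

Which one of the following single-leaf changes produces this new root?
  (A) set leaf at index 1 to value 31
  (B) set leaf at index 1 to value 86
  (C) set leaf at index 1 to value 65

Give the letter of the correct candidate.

Original leaves: [93, 57, 19, 40]
Target new root: 944
Try each candidate change and compute the resulting root:
Candidate A: set leaf[1] = 31 -> leaves = [93, 31, 19, 40]
  L0: [93, 31, 19, 40]
  L1: h(93,31)=(93*31+31)%997=920 h(19,40)=(19*31+40)%997=629 -> [920, 629]
  L2: h(920,629)=(920*31+629)%997=236 -> [236]
  root = 236 != target 944
Candidate B: set leaf[1] = 86 -> leaves = [93, 86, 19, 40]
  L0: [93, 86, 19, 40]
  L1: h(93,86)=(93*31+86)%997=975 h(19,40)=(19*31+40)%997=629 -> [975, 629]
  L2: h(975,629)=(975*31+629)%997=944 -> [944]
  root = 944 == target 944  ** MATCH **
Candidate C: set leaf[1] = 65 -> leaves = [93, 65, 19, 40]
  L0: [93, 65, 19, 40]
  L1: h(93,65)=(93*31+65)%997=954 h(19,40)=(19*31+40)%997=629 -> [954, 629]
  L2: h(954,629)=(954*31+629)%997=293 -> [293]
  root = 293 != target 944
Candidate B produces the target root.

Answer: B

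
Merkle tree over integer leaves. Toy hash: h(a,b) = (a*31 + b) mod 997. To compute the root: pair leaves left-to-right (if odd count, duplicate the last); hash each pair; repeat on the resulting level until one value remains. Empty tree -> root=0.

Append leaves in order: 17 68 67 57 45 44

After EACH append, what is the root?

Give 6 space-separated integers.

Answer: 17 595 649 639 87 55

Derivation:
After append 17 (leaves=[17]):
  L0: [17]
  root=17
After append 68 (leaves=[17, 68]):
  L0: [17, 68]
  L1: h(17,68)=(17*31+68)%997=595 -> [595]
  root=595
After append 67 (leaves=[17, 68, 67]):
  L0: [17, 68, 67]
  L1: h(17,68)=(17*31+68)%997=595 h(67,67)=(67*31+67)%997=150 -> [595, 150]
  L2: h(595,150)=(595*31+150)%997=649 -> [649]
  root=649
After append 57 (leaves=[17, 68, 67, 57]):
  L0: [17, 68, 67, 57]
  L1: h(17,68)=(17*31+68)%997=595 h(67,57)=(67*31+57)%997=140 -> [595, 140]
  L2: h(595,140)=(595*31+140)%997=639 -> [639]
  root=639
After append 45 (leaves=[17, 68, 67, 57, 45]):
  L0: [17, 68, 67, 57, 45]
  L1: h(17,68)=(17*31+68)%997=595 h(67,57)=(67*31+57)%997=140 h(45,45)=(45*31+45)%997=443 -> [595, 140, 443]
  L2: h(595,140)=(595*31+140)%997=639 h(443,443)=(443*31+443)%997=218 -> [639, 218]
  L3: h(639,218)=(639*31+218)%997=87 -> [87]
  root=87
After append 44 (leaves=[17, 68, 67, 57, 45, 44]):
  L0: [17, 68, 67, 57, 45, 44]
  L1: h(17,68)=(17*31+68)%997=595 h(67,57)=(67*31+57)%997=140 h(45,44)=(45*31+44)%997=442 -> [595, 140, 442]
  L2: h(595,140)=(595*31+140)%997=639 h(442,442)=(442*31+442)%997=186 -> [639, 186]
  L3: h(639,186)=(639*31+186)%997=55 -> [55]
  root=55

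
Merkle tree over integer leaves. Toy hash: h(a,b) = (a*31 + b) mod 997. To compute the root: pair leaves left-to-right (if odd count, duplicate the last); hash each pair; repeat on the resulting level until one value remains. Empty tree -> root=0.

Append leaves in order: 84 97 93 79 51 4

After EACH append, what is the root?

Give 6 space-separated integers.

Answer: 84 707 965 951 948 441

Derivation:
After append 84 (leaves=[84]):
  L0: [84]
  root=84
After append 97 (leaves=[84, 97]):
  L0: [84, 97]
  L1: h(84,97)=(84*31+97)%997=707 -> [707]
  root=707
After append 93 (leaves=[84, 97, 93]):
  L0: [84, 97, 93]
  L1: h(84,97)=(84*31+97)%997=707 h(93,93)=(93*31+93)%997=982 -> [707, 982]
  L2: h(707,982)=(707*31+982)%997=965 -> [965]
  root=965
After append 79 (leaves=[84, 97, 93, 79]):
  L0: [84, 97, 93, 79]
  L1: h(84,97)=(84*31+97)%997=707 h(93,79)=(93*31+79)%997=968 -> [707, 968]
  L2: h(707,968)=(707*31+968)%997=951 -> [951]
  root=951
After append 51 (leaves=[84, 97, 93, 79, 51]):
  L0: [84, 97, 93, 79, 51]
  L1: h(84,97)=(84*31+97)%997=707 h(93,79)=(93*31+79)%997=968 h(51,51)=(51*31+51)%997=635 -> [707, 968, 635]
  L2: h(707,968)=(707*31+968)%997=951 h(635,635)=(635*31+635)%997=380 -> [951, 380]
  L3: h(951,380)=(951*31+380)%997=948 -> [948]
  root=948
After append 4 (leaves=[84, 97, 93, 79, 51, 4]):
  L0: [84, 97, 93, 79, 51, 4]
  L1: h(84,97)=(84*31+97)%997=707 h(93,79)=(93*31+79)%997=968 h(51,4)=(51*31+4)%997=588 -> [707, 968, 588]
  L2: h(707,968)=(707*31+968)%997=951 h(588,588)=(588*31+588)%997=870 -> [951, 870]
  L3: h(951,870)=(951*31+870)%997=441 -> [441]
  root=441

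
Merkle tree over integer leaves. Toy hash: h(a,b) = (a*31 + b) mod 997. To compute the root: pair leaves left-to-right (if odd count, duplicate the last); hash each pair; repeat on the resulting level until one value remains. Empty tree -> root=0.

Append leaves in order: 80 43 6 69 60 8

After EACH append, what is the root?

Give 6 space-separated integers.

After append 80 (leaves=[80]):
  L0: [80]
  root=80
After append 43 (leaves=[80, 43]):
  L0: [80, 43]
  L1: h(80,43)=(80*31+43)%997=529 -> [529]
  root=529
After append 6 (leaves=[80, 43, 6]):
  L0: [80, 43, 6]
  L1: h(80,43)=(80*31+43)%997=529 h(6,6)=(6*31+6)%997=192 -> [529, 192]
  L2: h(529,192)=(529*31+192)%997=639 -> [639]
  root=639
After append 69 (leaves=[80, 43, 6, 69]):
  L0: [80, 43, 6, 69]
  L1: h(80,43)=(80*31+43)%997=529 h(6,69)=(6*31+69)%997=255 -> [529, 255]
  L2: h(529,255)=(529*31+255)%997=702 -> [702]
  root=702
After append 60 (leaves=[80, 43, 6, 69, 60]):
  L0: [80, 43, 6, 69, 60]
  L1: h(80,43)=(80*31+43)%997=529 h(6,69)=(6*31+69)%997=255 h(60,60)=(60*31+60)%997=923 -> [529, 255, 923]
  L2: h(529,255)=(529*31+255)%997=702 h(923,923)=(923*31+923)%997=623 -> [702, 623]
  L3: h(702,623)=(702*31+623)%997=451 -> [451]
  root=451
After append 8 (leaves=[80, 43, 6, 69, 60, 8]):
  L0: [80, 43, 6, 69, 60, 8]
  L1: h(80,43)=(80*31+43)%997=529 h(6,69)=(6*31+69)%997=255 h(60,8)=(60*31+8)%997=871 -> [529, 255, 871]
  L2: h(529,255)=(529*31+255)%997=702 h(871,871)=(871*31+871)%997=953 -> [702, 953]
  L3: h(702,953)=(702*31+953)%997=781 -> [781]
  root=781

Answer: 80 529 639 702 451 781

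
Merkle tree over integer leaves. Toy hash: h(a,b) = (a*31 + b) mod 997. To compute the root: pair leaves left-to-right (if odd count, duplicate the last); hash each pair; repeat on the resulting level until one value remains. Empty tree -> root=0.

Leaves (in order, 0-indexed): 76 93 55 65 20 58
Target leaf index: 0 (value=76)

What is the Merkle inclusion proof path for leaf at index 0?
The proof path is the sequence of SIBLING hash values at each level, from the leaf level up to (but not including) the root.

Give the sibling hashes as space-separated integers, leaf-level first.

Answer: 93 773 759

Derivation:
L0 (leaves): [76, 93, 55, 65, 20, 58], target index=0
L1: h(76,93)=(76*31+93)%997=455 [pair 0] h(55,65)=(55*31+65)%997=773 [pair 1] h(20,58)=(20*31+58)%997=678 [pair 2] -> [455, 773, 678]
  Sibling for proof at L0: 93
L2: h(455,773)=(455*31+773)%997=920 [pair 0] h(678,678)=(678*31+678)%997=759 [pair 1] -> [920, 759]
  Sibling for proof at L1: 773
L3: h(920,759)=(920*31+759)%997=366 [pair 0] -> [366]
  Sibling for proof at L2: 759
Root: 366
Proof path (sibling hashes from leaf to root): [93, 773, 759]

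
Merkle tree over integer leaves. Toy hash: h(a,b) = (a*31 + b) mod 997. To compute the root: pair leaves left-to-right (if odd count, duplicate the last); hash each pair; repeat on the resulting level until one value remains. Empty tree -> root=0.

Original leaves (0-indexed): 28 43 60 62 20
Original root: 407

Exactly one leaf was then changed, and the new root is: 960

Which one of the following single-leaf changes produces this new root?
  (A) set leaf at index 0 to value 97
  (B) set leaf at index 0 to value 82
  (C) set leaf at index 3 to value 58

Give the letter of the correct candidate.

Original leaves: [28, 43, 60, 62, 20]
Target new root: 960
Try each candidate change and compute the resulting root:
Candidate A: set leaf[0] = 97 -> leaves = [97, 43, 60, 62, 20]
  L0: [97, 43, 60, 62, 20]
  L1: h(97,43)=(97*31+43)%997=59 h(60,62)=(60*31+62)%997=925 h(20,20)=(20*31+20)%997=640 -> [59, 925, 640]
  L2: h(59,925)=(59*31+925)%997=760 h(640,640)=(640*31+640)%997=540 -> [760, 540]
  L3: h(760,540)=(760*31+540)%997=172 -> [172]
  root = 172 != target 960
Candidate B: set leaf[0] = 82 -> leaves = [82, 43, 60, 62, 20]
  L0: [82, 43, 60, 62, 20]
  L1: h(82,43)=(82*31+43)%997=591 h(60,62)=(60*31+62)%997=925 h(20,20)=(20*31+20)%997=640 -> [591, 925, 640]
  L2: h(591,925)=(591*31+925)%997=303 h(640,640)=(640*31+640)%997=540 -> [303, 540]
  L3: h(303,540)=(303*31+540)%997=960 -> [960]
  root = 960 == target 960  ** MATCH **
Candidate C: set leaf[3] = 58 -> leaves = [28, 43, 60, 58, 20]
  L0: [28, 43, 60, 58, 20]
  L1: h(28,43)=(28*31+43)%997=911 h(60,58)=(60*31+58)%997=921 h(20,20)=(20*31+20)%997=640 -> [911, 921, 640]
  L2: h(911,921)=(911*31+921)%997=249 h(640,640)=(640*31+640)%997=540 -> [249, 540]
  L3: h(249,540)=(249*31+540)%997=283 -> [283]
  root = 283 != target 960
Candidate B produces the target root.

Answer: B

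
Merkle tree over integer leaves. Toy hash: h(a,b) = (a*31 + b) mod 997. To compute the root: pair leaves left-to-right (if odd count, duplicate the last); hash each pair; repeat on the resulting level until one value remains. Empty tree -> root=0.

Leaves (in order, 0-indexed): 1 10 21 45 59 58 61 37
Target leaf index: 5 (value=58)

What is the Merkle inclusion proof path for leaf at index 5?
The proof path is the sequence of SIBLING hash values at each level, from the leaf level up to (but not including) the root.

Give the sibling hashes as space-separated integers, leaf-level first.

Answer: 59 931 970

Derivation:
L0 (leaves): [1, 10, 21, 45, 59, 58, 61, 37], target index=5
L1: h(1,10)=(1*31+10)%997=41 [pair 0] h(21,45)=(21*31+45)%997=696 [pair 1] h(59,58)=(59*31+58)%997=890 [pair 2] h(61,37)=(61*31+37)%997=931 [pair 3] -> [41, 696, 890, 931]
  Sibling for proof at L0: 59
L2: h(41,696)=(41*31+696)%997=970 [pair 0] h(890,931)=(890*31+931)%997=605 [pair 1] -> [970, 605]
  Sibling for proof at L1: 931
L3: h(970,605)=(970*31+605)%997=765 [pair 0] -> [765]
  Sibling for proof at L2: 970
Root: 765
Proof path (sibling hashes from leaf to root): [59, 931, 970]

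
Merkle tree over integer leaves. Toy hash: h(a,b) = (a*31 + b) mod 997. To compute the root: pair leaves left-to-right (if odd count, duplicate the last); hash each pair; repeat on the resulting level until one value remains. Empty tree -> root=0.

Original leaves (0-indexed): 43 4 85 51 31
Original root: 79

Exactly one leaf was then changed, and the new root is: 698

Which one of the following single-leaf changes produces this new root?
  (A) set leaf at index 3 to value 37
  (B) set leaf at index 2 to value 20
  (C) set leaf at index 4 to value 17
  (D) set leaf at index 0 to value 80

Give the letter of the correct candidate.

Original leaves: [43, 4, 85, 51, 31]
Target new root: 698
Try each candidate change and compute the resulting root:
Candidate A: set leaf[3] = 37 -> leaves = [43, 4, 85, 37, 31]
  L0: [43, 4, 85, 37, 31]
  L1: h(43,4)=(43*31+4)%997=340 h(85,37)=(85*31+37)%997=678 h(31,31)=(31*31+31)%997=992 -> [340, 678, 992]
  L2: h(340,678)=(340*31+678)%997=251 h(992,992)=(992*31+992)%997=837 -> [251, 837]
  L3: h(251,837)=(251*31+837)%997=642 -> [642]
  root = 642 != target 698
Candidate B: set leaf[2] = 20 -> leaves = [43, 4, 20, 51, 31]
  L0: [43, 4, 20, 51, 31]
  L1: h(43,4)=(43*31+4)%997=340 h(20,51)=(20*31+51)%997=671 h(31,31)=(31*31+31)%997=992 -> [340, 671, 992]
  L2: h(340,671)=(340*31+671)%997=244 h(992,992)=(992*31+992)%997=837 -> [244, 837]
  L3: h(244,837)=(244*31+837)%997=425 -> [425]
  root = 425 != target 698
Candidate C: set leaf[4] = 17 -> leaves = [43, 4, 85, 51, 17]
  L0: [43, 4, 85, 51, 17]
  L1: h(43,4)=(43*31+4)%997=340 h(85,51)=(85*31+51)%997=692 h(17,17)=(17*31+17)%997=544 -> [340, 692, 544]
  L2: h(340,692)=(340*31+692)%997=265 h(544,544)=(544*31+544)%997=459 -> [265, 459]
  L3: h(265,459)=(265*31+459)%997=698 -> [698]
  root = 698 == target 698  ** MATCH **
Candidate D: set leaf[0] = 80 -> leaves = [80, 4, 85, 51, 31]
  L0: [80, 4, 85, 51, 31]
  L1: h(80,4)=(80*31+4)%997=490 h(85,51)=(85*31+51)%997=692 h(31,31)=(31*31+31)%997=992 -> [490, 692, 992]
  L2: h(490,692)=(490*31+692)%997=927 h(992,992)=(992*31+992)%997=837 -> [927, 837]
  L3: h(927,837)=(927*31+837)%997=661 -> [661]
  root = 661 != target 698
Candidate C produces the target root.

Answer: C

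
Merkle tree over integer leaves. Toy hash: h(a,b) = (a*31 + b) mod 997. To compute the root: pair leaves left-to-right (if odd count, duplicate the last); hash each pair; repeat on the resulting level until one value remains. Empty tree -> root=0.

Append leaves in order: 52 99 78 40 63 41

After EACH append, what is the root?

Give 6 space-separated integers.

After append 52 (leaves=[52]):
  L0: [52]
  root=52
After append 99 (leaves=[52, 99]):
  L0: [52, 99]
  L1: h(52,99)=(52*31+99)%997=714 -> [714]
  root=714
After append 78 (leaves=[52, 99, 78]):
  L0: [52, 99, 78]
  L1: h(52,99)=(52*31+99)%997=714 h(78,78)=(78*31+78)%997=502 -> [714, 502]
  L2: h(714,502)=(714*31+502)%997=702 -> [702]
  root=702
After append 40 (leaves=[52, 99, 78, 40]):
  L0: [52, 99, 78, 40]
  L1: h(52,99)=(52*31+99)%997=714 h(78,40)=(78*31+40)%997=464 -> [714, 464]
  L2: h(714,464)=(714*31+464)%997=664 -> [664]
  root=664
After append 63 (leaves=[52, 99, 78, 40, 63]):
  L0: [52, 99, 78, 40, 63]
  L1: h(52,99)=(52*31+99)%997=714 h(78,40)=(78*31+40)%997=464 h(63,63)=(63*31+63)%997=22 -> [714, 464, 22]
  L2: h(714,464)=(714*31+464)%997=664 h(22,22)=(22*31+22)%997=704 -> [664, 704]
  L3: h(664,704)=(664*31+704)%997=351 -> [351]
  root=351
After append 41 (leaves=[52, 99, 78, 40, 63, 41]):
  L0: [52, 99, 78, 40, 63, 41]
  L1: h(52,99)=(52*31+99)%997=714 h(78,40)=(78*31+40)%997=464 h(63,41)=(63*31+41)%997=0 -> [714, 464, 0]
  L2: h(714,464)=(714*31+464)%997=664 h(0,0)=(0*31+0)%997=0 -> [664, 0]
  L3: h(664,0)=(664*31+0)%997=644 -> [644]
  root=644

Answer: 52 714 702 664 351 644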